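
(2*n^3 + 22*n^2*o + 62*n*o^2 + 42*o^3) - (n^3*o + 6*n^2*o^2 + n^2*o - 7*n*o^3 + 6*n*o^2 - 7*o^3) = -n^3*o + 2*n^3 - 6*n^2*o^2 + 21*n^2*o + 7*n*o^3 + 56*n*o^2 + 49*o^3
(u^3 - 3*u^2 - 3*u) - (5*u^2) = u^3 - 8*u^2 - 3*u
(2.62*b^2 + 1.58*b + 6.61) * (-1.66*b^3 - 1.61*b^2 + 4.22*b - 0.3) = -4.3492*b^5 - 6.841*b^4 - 2.46*b^3 - 4.7605*b^2 + 27.4202*b - 1.983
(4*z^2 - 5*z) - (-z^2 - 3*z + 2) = 5*z^2 - 2*z - 2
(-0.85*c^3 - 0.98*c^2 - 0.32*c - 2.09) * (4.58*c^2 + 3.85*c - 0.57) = -3.893*c^5 - 7.7609*c^4 - 4.7541*c^3 - 10.2456*c^2 - 7.8641*c + 1.1913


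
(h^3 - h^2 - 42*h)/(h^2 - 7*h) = h + 6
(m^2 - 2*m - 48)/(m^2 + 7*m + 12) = (m^2 - 2*m - 48)/(m^2 + 7*m + 12)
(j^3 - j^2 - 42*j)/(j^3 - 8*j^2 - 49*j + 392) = j*(j + 6)/(j^2 - j - 56)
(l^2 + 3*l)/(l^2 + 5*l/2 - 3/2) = 2*l/(2*l - 1)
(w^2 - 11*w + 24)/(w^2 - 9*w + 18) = (w - 8)/(w - 6)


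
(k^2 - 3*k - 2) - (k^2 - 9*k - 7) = 6*k + 5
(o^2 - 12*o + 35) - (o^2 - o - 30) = 65 - 11*o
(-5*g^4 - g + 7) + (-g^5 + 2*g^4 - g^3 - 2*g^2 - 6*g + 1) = -g^5 - 3*g^4 - g^3 - 2*g^2 - 7*g + 8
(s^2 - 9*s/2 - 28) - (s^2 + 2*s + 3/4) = -13*s/2 - 115/4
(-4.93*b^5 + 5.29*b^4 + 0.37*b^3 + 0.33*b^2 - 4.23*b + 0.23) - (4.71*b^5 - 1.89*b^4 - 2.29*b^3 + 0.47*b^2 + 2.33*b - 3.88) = -9.64*b^5 + 7.18*b^4 + 2.66*b^3 - 0.14*b^2 - 6.56*b + 4.11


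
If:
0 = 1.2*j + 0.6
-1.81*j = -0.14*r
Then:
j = -0.50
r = -6.46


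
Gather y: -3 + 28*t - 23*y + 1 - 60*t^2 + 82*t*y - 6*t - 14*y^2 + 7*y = -60*t^2 + 22*t - 14*y^2 + y*(82*t - 16) - 2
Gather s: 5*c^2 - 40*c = 5*c^2 - 40*c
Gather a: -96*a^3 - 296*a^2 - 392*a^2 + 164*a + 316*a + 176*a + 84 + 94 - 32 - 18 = -96*a^3 - 688*a^2 + 656*a + 128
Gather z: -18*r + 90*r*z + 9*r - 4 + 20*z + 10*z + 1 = -9*r + z*(90*r + 30) - 3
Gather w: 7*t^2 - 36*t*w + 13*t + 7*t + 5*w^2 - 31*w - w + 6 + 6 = 7*t^2 + 20*t + 5*w^2 + w*(-36*t - 32) + 12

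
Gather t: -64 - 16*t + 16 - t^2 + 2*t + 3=-t^2 - 14*t - 45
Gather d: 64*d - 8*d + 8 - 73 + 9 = 56*d - 56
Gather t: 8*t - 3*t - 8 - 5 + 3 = 5*t - 10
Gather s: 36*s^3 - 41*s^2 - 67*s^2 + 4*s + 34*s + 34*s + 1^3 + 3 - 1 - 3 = 36*s^3 - 108*s^2 + 72*s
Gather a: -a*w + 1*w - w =-a*w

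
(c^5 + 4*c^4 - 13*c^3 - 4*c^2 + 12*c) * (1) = c^5 + 4*c^4 - 13*c^3 - 4*c^2 + 12*c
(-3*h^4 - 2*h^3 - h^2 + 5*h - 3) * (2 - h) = 3*h^5 - 4*h^4 - 3*h^3 - 7*h^2 + 13*h - 6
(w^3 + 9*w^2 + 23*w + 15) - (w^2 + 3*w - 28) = w^3 + 8*w^2 + 20*w + 43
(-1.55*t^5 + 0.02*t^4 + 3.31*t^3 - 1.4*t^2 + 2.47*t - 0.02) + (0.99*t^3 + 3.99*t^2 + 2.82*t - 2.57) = -1.55*t^5 + 0.02*t^4 + 4.3*t^3 + 2.59*t^2 + 5.29*t - 2.59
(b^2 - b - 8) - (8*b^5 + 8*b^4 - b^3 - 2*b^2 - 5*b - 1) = -8*b^5 - 8*b^4 + b^3 + 3*b^2 + 4*b - 7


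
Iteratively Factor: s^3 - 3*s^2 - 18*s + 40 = (s + 4)*(s^2 - 7*s + 10) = (s - 5)*(s + 4)*(s - 2)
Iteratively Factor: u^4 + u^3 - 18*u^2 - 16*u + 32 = (u + 2)*(u^3 - u^2 - 16*u + 16) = (u - 4)*(u + 2)*(u^2 + 3*u - 4) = (u - 4)*(u + 2)*(u + 4)*(u - 1)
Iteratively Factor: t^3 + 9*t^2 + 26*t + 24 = (t + 3)*(t^2 + 6*t + 8) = (t + 3)*(t + 4)*(t + 2)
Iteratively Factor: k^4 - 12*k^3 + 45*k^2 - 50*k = (k - 2)*(k^3 - 10*k^2 + 25*k) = (k - 5)*(k - 2)*(k^2 - 5*k) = (k - 5)^2*(k - 2)*(k)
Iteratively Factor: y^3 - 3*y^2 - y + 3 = (y - 3)*(y^2 - 1) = (y - 3)*(y - 1)*(y + 1)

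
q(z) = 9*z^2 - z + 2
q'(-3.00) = -55.00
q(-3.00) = 86.00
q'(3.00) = 53.00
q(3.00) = 80.00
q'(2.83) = 49.94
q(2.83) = 71.25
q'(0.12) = 1.16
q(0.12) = 2.01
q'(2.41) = 42.38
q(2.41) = 51.86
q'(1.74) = 30.32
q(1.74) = 27.51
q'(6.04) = 107.72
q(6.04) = 324.29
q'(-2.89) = -53.02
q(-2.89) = 80.06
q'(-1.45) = -27.10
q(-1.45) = 22.37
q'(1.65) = 28.70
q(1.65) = 24.85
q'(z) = 18*z - 1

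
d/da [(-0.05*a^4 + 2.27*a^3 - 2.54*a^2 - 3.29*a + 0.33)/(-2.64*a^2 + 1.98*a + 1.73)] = (0.264*a^5 - 6.2898*a^4 + 8.6432*a^3 - 1.9335*a^2 - 7.046*a - 6.3451)/(6.9696*a^4 - 10.4544*a^3 - 5.214*a^2 + 6.8508*a + 2.9929)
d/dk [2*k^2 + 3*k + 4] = 4*k + 3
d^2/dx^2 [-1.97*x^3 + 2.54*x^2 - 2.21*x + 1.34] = 5.08 - 11.82*x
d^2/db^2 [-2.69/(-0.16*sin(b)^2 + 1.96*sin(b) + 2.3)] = (0.275456*sin(b)^4 - 2.530752*sin(b)^3 + 13.8804*sin(b)^2 - 7.065016*sin(b) - 22.647648)/(-0.16*sin(b)^2 + 1.96*sin(b) + 2.3)^3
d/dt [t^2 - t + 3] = 2*t - 1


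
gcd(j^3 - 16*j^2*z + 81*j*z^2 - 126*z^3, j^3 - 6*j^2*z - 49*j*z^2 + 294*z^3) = j^2 - 13*j*z + 42*z^2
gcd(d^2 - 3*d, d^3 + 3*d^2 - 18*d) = d^2 - 3*d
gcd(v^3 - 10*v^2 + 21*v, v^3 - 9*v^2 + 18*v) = v^2 - 3*v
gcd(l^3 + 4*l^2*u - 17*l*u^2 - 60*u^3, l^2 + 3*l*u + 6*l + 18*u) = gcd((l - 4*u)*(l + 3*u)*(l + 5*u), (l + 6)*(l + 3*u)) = l + 3*u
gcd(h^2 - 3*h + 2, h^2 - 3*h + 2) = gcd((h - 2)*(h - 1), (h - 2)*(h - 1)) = h^2 - 3*h + 2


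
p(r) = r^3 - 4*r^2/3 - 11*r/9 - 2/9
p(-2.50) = -21.12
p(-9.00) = -826.22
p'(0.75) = -1.53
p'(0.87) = -1.27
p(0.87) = -1.64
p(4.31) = 49.80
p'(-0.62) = 1.58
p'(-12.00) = 462.78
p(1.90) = -0.50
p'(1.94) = 4.90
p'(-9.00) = 265.78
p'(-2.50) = 24.19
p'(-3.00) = 33.78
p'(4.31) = 43.01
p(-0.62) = -0.22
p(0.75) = -1.47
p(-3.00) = -35.56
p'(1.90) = 4.54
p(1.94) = -0.31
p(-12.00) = -1905.56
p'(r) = 3*r^2 - 8*r/3 - 11/9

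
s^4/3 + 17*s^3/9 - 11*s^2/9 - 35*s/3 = s*(s/3 + 1)*(s - 7/3)*(s + 5)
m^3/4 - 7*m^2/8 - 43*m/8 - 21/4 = (m/4 + 1/2)*(m - 7)*(m + 3/2)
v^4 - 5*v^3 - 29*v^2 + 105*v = v*(v - 7)*(v - 3)*(v + 5)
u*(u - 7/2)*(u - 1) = u^3 - 9*u^2/2 + 7*u/2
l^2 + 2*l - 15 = (l - 3)*(l + 5)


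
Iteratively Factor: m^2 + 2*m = (m)*(m + 2)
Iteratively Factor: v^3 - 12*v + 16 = (v - 2)*(v^2 + 2*v - 8) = (v - 2)^2*(v + 4)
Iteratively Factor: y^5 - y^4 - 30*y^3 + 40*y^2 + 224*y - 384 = (y - 4)*(y^4 + 3*y^3 - 18*y^2 - 32*y + 96) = (y - 4)*(y - 3)*(y^3 + 6*y^2 - 32) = (y - 4)*(y - 3)*(y - 2)*(y^2 + 8*y + 16) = (y - 4)*(y - 3)*(y - 2)*(y + 4)*(y + 4)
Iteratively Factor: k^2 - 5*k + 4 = (k - 1)*(k - 4)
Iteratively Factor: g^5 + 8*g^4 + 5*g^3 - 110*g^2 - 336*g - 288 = (g + 2)*(g^4 + 6*g^3 - 7*g^2 - 96*g - 144) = (g + 2)*(g + 3)*(g^3 + 3*g^2 - 16*g - 48) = (g + 2)*(g + 3)*(g + 4)*(g^2 - g - 12) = (g + 2)*(g + 3)^2*(g + 4)*(g - 4)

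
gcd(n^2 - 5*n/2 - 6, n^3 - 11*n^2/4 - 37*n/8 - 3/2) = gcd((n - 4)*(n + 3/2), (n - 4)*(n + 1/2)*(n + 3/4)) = n - 4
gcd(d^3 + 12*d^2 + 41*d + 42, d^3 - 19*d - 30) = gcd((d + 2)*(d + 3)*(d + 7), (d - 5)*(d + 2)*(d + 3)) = d^2 + 5*d + 6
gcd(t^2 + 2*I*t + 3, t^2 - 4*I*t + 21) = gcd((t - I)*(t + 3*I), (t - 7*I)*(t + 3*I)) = t + 3*I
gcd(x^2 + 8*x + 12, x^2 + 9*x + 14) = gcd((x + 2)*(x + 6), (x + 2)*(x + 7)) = x + 2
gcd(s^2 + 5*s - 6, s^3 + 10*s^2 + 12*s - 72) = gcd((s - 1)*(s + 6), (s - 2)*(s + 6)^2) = s + 6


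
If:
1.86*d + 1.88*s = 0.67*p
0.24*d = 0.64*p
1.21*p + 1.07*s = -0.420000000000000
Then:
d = 0.91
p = 0.34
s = -0.78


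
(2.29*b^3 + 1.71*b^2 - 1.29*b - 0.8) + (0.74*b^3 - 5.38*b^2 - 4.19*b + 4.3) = 3.03*b^3 - 3.67*b^2 - 5.48*b + 3.5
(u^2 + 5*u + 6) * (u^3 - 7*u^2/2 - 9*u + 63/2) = u^5 + 3*u^4/2 - 41*u^3/2 - 69*u^2/2 + 207*u/2 + 189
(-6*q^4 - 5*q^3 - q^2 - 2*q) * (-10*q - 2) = 60*q^5 + 62*q^4 + 20*q^3 + 22*q^2 + 4*q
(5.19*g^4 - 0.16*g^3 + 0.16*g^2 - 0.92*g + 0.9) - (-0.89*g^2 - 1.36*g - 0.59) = 5.19*g^4 - 0.16*g^3 + 1.05*g^2 + 0.44*g + 1.49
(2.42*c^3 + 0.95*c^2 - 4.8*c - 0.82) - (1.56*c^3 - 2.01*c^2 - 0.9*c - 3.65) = 0.86*c^3 + 2.96*c^2 - 3.9*c + 2.83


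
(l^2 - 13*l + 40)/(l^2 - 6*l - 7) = (-l^2 + 13*l - 40)/(-l^2 + 6*l + 7)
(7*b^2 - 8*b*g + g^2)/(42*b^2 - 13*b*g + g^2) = (b - g)/(6*b - g)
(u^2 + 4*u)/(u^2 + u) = (u + 4)/(u + 1)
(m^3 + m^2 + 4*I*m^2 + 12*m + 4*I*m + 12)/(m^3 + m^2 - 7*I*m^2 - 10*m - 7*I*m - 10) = (m + 6*I)/(m - 5*I)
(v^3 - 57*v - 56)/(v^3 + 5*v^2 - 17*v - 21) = (v - 8)/(v - 3)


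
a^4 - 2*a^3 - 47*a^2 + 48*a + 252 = (a - 7)*(a - 3)*(a + 2)*(a + 6)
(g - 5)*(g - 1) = g^2 - 6*g + 5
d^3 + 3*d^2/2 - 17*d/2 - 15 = (d - 3)*(d + 2)*(d + 5/2)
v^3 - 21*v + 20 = (v - 4)*(v - 1)*(v + 5)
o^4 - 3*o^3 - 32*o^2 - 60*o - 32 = (o - 8)*(o + 1)*(o + 2)^2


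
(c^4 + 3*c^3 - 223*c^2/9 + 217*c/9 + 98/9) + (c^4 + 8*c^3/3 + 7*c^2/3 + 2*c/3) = 2*c^4 + 17*c^3/3 - 202*c^2/9 + 223*c/9 + 98/9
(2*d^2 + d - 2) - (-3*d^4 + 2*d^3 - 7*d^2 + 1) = 3*d^4 - 2*d^3 + 9*d^2 + d - 3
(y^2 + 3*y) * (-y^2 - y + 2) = -y^4 - 4*y^3 - y^2 + 6*y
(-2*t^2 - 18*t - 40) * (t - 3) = -2*t^3 - 12*t^2 + 14*t + 120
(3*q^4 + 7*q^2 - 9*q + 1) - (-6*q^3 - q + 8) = 3*q^4 + 6*q^3 + 7*q^2 - 8*q - 7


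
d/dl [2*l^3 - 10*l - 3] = 6*l^2 - 10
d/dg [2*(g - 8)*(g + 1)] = 4*g - 14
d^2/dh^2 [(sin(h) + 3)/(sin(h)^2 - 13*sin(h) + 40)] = (-sin(h)^5 - 25*sin(h)^4 + 359*sin(h)^3 - 529*sin(h)^2 - 3634*sin(h) + 1814)/(sin(h)^2 - 13*sin(h) + 40)^3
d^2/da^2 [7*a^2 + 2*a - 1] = 14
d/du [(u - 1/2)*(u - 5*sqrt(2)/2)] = 2*u - 5*sqrt(2)/2 - 1/2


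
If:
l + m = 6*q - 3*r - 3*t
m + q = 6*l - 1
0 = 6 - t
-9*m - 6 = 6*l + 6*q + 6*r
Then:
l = 24/133 - 11*r/133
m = -16*r/19 - 48/19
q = 46*r/133 + 347/133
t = 6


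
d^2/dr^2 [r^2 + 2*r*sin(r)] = -2*r*sin(r) + 4*cos(r) + 2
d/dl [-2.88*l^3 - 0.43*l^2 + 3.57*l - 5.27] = -8.64*l^2 - 0.86*l + 3.57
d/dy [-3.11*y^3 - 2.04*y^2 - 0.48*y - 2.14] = -9.33*y^2 - 4.08*y - 0.48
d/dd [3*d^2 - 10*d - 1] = 6*d - 10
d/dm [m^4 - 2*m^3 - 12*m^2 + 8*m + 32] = 4*m^3 - 6*m^2 - 24*m + 8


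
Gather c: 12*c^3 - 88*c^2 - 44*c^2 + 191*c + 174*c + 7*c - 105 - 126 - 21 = 12*c^3 - 132*c^2 + 372*c - 252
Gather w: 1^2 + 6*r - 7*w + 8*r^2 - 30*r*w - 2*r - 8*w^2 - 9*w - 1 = 8*r^2 + 4*r - 8*w^2 + w*(-30*r - 16)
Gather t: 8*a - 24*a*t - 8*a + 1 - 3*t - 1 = t*(-24*a - 3)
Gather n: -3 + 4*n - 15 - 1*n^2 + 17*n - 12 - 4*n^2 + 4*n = -5*n^2 + 25*n - 30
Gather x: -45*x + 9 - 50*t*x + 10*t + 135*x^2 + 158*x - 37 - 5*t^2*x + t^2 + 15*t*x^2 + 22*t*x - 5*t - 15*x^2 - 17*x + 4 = t^2 + 5*t + x^2*(15*t + 120) + x*(-5*t^2 - 28*t + 96) - 24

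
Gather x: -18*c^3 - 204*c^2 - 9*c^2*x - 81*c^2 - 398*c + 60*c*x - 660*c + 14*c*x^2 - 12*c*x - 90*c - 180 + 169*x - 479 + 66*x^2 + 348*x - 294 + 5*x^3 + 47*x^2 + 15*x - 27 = -18*c^3 - 285*c^2 - 1148*c + 5*x^3 + x^2*(14*c + 113) + x*(-9*c^2 + 48*c + 532) - 980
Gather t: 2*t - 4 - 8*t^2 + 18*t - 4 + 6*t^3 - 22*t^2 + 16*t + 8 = 6*t^3 - 30*t^2 + 36*t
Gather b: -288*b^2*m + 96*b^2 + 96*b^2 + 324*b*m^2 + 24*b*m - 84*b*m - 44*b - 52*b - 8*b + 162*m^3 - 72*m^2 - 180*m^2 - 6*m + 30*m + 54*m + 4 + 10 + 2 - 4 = b^2*(192 - 288*m) + b*(324*m^2 - 60*m - 104) + 162*m^3 - 252*m^2 + 78*m + 12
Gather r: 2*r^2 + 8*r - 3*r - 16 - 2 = 2*r^2 + 5*r - 18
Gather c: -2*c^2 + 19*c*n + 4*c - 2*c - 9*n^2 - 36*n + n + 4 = -2*c^2 + c*(19*n + 2) - 9*n^2 - 35*n + 4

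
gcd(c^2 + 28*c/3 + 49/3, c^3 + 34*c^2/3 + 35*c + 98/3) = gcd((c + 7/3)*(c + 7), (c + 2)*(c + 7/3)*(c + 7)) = c^2 + 28*c/3 + 49/3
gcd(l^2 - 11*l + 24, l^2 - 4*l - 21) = 1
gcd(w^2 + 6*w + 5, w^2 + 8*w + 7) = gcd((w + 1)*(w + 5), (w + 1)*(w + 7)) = w + 1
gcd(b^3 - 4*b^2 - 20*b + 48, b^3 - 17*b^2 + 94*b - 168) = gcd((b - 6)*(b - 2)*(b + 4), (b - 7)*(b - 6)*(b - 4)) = b - 6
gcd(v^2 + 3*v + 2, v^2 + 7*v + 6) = v + 1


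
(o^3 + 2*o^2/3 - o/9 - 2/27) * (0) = 0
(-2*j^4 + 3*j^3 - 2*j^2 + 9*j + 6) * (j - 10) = -2*j^5 + 23*j^4 - 32*j^3 + 29*j^2 - 84*j - 60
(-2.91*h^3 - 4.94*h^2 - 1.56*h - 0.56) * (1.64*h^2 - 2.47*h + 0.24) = -4.7724*h^5 - 0.913899999999998*h^4 + 8.945*h^3 + 1.7492*h^2 + 1.0088*h - 0.1344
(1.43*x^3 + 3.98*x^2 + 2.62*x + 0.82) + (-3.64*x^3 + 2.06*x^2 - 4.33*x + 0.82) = -2.21*x^3 + 6.04*x^2 - 1.71*x + 1.64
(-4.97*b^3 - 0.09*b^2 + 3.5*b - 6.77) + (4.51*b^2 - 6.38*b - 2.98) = -4.97*b^3 + 4.42*b^2 - 2.88*b - 9.75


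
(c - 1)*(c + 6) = c^2 + 5*c - 6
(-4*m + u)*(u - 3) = -4*m*u + 12*m + u^2 - 3*u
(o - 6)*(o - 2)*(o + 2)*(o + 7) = o^4 + o^3 - 46*o^2 - 4*o + 168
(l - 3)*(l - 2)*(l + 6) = l^3 + l^2 - 24*l + 36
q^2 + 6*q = q*(q + 6)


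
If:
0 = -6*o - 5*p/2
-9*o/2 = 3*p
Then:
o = 0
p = 0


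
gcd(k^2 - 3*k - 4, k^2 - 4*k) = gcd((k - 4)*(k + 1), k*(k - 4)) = k - 4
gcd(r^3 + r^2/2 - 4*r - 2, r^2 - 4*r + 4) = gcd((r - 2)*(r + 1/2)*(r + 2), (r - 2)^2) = r - 2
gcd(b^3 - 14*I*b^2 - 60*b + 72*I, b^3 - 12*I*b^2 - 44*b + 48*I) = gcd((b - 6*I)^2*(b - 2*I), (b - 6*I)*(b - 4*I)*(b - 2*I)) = b^2 - 8*I*b - 12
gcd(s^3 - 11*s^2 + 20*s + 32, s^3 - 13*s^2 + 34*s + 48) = s^2 - 7*s - 8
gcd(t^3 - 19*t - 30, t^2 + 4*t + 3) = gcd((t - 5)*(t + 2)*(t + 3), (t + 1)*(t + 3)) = t + 3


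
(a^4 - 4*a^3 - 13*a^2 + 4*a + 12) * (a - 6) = a^5 - 10*a^4 + 11*a^3 + 82*a^2 - 12*a - 72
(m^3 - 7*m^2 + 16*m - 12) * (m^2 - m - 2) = m^5 - 8*m^4 + 21*m^3 - 14*m^2 - 20*m + 24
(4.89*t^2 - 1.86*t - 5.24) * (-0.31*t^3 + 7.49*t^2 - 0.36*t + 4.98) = -1.5159*t^5 + 37.2027*t^4 - 14.0674*t^3 - 14.2258*t^2 - 7.3764*t - 26.0952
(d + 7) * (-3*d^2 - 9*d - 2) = -3*d^3 - 30*d^2 - 65*d - 14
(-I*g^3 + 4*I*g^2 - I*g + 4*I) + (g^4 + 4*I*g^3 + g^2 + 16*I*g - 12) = g^4 + 3*I*g^3 + g^2 + 4*I*g^2 + 15*I*g - 12 + 4*I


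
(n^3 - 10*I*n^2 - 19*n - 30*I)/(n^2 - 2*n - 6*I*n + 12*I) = (n^2 - 4*I*n + 5)/(n - 2)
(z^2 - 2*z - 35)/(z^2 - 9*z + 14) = (z + 5)/(z - 2)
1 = 1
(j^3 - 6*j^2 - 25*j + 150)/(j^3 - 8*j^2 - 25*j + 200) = (j - 6)/(j - 8)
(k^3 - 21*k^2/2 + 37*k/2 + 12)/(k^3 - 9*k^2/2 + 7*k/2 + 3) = (k - 8)/(k - 2)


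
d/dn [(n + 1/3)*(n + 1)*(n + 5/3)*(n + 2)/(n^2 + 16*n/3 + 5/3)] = (6*n^3 + 59*n^2 + 140*n + 95)/(3*(n^2 + 10*n + 25))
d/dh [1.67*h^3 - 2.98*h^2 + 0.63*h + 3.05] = 5.01*h^2 - 5.96*h + 0.63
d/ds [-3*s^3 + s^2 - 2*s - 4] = -9*s^2 + 2*s - 2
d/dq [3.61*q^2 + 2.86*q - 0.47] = 7.22*q + 2.86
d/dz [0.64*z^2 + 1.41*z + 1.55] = 1.28*z + 1.41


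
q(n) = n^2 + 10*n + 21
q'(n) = 2*n + 10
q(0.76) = 29.18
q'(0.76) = 11.52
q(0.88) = 30.57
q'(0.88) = 11.76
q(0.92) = 31.05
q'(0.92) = 11.84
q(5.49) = 106.04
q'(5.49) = 20.98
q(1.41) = 37.09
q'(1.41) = 12.82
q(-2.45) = 2.50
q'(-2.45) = 5.10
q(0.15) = 22.52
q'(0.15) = 10.30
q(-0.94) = 12.48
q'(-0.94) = 8.12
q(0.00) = 21.00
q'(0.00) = 10.00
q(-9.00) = 12.00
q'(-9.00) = -8.00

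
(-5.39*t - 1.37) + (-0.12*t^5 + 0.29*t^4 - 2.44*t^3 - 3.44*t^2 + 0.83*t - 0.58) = -0.12*t^5 + 0.29*t^4 - 2.44*t^3 - 3.44*t^2 - 4.56*t - 1.95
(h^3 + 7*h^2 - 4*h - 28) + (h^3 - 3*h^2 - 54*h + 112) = 2*h^3 + 4*h^2 - 58*h + 84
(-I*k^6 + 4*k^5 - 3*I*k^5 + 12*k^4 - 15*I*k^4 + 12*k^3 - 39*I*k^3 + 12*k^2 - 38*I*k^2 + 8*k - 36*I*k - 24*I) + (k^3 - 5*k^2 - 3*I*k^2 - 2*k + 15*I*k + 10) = -I*k^6 + 4*k^5 - 3*I*k^5 + 12*k^4 - 15*I*k^4 + 13*k^3 - 39*I*k^3 + 7*k^2 - 41*I*k^2 + 6*k - 21*I*k + 10 - 24*I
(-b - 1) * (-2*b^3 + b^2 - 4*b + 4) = 2*b^4 + b^3 + 3*b^2 - 4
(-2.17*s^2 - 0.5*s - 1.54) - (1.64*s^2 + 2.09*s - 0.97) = -3.81*s^2 - 2.59*s - 0.57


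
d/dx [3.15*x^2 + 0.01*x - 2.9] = 6.3*x + 0.01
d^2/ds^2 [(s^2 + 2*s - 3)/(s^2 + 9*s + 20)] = 2*(-7*s^3 - 69*s^2 - 201*s - 143)/(s^6 + 27*s^5 + 303*s^4 + 1809*s^3 + 6060*s^2 + 10800*s + 8000)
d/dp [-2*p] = -2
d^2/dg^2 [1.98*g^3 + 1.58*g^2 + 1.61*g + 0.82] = 11.88*g + 3.16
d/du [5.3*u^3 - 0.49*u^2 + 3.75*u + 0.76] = 15.9*u^2 - 0.98*u + 3.75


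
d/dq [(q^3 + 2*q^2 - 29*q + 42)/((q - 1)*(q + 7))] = (q^2 - 2*q - 1)/(q^2 - 2*q + 1)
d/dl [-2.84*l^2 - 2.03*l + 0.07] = -5.68*l - 2.03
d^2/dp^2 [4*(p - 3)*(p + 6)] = 8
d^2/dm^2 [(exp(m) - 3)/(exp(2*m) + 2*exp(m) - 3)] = (exp(4*m) - 14*exp(3*m) - 42*exp(m) - 9)*exp(m)/(exp(6*m) + 6*exp(5*m) + 3*exp(4*m) - 28*exp(3*m) - 9*exp(2*m) + 54*exp(m) - 27)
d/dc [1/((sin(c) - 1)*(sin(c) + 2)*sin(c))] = (-3*cos(c) - 2/tan(c) + 2*cos(c)/sin(c)^2)/((sin(c) - 1)^2*(sin(c) + 2)^2)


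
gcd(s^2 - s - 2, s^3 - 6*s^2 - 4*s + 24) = s - 2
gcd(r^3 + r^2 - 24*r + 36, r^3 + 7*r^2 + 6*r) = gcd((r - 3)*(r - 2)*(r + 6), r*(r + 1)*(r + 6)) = r + 6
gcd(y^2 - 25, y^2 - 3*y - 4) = 1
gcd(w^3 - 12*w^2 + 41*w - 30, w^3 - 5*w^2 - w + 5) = w^2 - 6*w + 5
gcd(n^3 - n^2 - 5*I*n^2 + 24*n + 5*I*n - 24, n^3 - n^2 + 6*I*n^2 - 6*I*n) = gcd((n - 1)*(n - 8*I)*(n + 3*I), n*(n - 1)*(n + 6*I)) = n - 1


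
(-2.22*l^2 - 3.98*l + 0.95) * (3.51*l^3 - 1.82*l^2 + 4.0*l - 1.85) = -7.7922*l^5 - 9.9294*l^4 + 1.6981*l^3 - 13.542*l^2 + 11.163*l - 1.7575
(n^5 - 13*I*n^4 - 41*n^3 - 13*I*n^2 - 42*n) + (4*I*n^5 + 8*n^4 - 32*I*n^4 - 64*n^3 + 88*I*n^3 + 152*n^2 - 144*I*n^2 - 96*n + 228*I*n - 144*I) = n^5 + 4*I*n^5 + 8*n^4 - 45*I*n^4 - 105*n^3 + 88*I*n^3 + 152*n^2 - 157*I*n^2 - 138*n + 228*I*n - 144*I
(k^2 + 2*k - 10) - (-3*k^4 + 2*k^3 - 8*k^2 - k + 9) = 3*k^4 - 2*k^3 + 9*k^2 + 3*k - 19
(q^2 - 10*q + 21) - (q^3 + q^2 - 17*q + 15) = -q^3 + 7*q + 6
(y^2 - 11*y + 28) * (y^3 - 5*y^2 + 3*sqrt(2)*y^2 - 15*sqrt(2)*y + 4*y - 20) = y^5 - 16*y^4 + 3*sqrt(2)*y^4 - 48*sqrt(2)*y^3 + 87*y^3 - 204*y^2 + 249*sqrt(2)*y^2 - 420*sqrt(2)*y + 332*y - 560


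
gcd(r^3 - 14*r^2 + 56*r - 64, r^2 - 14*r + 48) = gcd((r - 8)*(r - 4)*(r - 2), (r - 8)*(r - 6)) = r - 8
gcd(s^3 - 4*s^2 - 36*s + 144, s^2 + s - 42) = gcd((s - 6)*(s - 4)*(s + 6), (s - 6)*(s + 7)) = s - 6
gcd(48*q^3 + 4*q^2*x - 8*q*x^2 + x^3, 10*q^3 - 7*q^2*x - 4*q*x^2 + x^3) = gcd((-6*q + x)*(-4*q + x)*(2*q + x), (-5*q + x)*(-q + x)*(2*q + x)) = 2*q + x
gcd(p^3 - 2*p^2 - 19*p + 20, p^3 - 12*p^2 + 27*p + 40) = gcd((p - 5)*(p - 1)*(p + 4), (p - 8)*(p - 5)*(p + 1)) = p - 5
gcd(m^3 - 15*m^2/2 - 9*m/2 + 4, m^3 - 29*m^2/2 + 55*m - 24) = m^2 - 17*m/2 + 4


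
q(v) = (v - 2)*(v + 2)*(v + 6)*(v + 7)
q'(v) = (v - 2)*(v + 2)*(v + 6) + (v - 2)*(v + 2)*(v + 7) + (v - 2)*(v + 6)*(v + 7) + (v + 2)*(v + 6)*(v + 7) = 4*v^3 + 39*v^2 + 76*v - 52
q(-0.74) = -113.68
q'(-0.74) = -88.50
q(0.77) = -179.22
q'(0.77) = 31.47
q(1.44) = -120.97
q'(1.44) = 150.25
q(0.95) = -171.14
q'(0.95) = 58.83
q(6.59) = 6746.07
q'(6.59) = 3287.30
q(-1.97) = -2.41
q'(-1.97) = -80.95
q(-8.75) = 349.21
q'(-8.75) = -410.75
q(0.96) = -170.55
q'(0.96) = 60.44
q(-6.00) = 0.00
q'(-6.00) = 32.00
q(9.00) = 18480.00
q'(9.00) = 6707.00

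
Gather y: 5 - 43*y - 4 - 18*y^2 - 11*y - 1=-18*y^2 - 54*y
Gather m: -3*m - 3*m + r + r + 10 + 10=-6*m + 2*r + 20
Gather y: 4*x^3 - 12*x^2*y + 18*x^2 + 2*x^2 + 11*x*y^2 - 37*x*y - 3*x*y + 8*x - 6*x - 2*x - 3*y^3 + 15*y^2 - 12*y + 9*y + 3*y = 4*x^3 + 20*x^2 - 3*y^3 + y^2*(11*x + 15) + y*(-12*x^2 - 40*x)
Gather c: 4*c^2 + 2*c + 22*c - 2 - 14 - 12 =4*c^2 + 24*c - 28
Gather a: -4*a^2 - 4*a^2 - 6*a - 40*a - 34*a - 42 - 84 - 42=-8*a^2 - 80*a - 168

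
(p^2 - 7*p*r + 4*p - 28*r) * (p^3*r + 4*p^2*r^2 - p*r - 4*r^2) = p^5*r - 3*p^4*r^2 + 4*p^4*r - 28*p^3*r^3 - 12*p^3*r^2 - p^3*r - 112*p^2*r^3 + 3*p^2*r^2 - 4*p^2*r + 28*p*r^3 + 12*p*r^2 + 112*r^3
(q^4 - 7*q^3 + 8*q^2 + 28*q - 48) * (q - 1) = q^5 - 8*q^4 + 15*q^3 + 20*q^2 - 76*q + 48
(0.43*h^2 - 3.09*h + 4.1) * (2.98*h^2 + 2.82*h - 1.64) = 1.2814*h^4 - 7.9956*h^3 + 2.799*h^2 + 16.6296*h - 6.724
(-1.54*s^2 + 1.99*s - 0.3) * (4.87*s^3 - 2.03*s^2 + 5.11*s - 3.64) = -7.4998*s^5 + 12.8175*s^4 - 13.3701*s^3 + 16.3835*s^2 - 8.7766*s + 1.092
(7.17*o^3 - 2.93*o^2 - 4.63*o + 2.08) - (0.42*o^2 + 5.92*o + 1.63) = 7.17*o^3 - 3.35*o^2 - 10.55*o + 0.45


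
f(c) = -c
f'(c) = -1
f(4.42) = -4.42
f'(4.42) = -1.00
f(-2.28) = 2.28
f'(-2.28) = -1.00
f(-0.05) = 0.05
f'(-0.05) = -1.00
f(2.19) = -2.19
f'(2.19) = -1.00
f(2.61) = -2.61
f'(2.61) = -1.00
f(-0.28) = 0.28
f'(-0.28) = -1.00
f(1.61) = -1.61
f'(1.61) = -1.00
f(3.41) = -3.41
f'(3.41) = -1.00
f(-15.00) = 15.00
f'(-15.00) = -1.00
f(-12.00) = 12.00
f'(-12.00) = -1.00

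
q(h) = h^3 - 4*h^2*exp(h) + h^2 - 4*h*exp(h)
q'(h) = -4*h^2*exp(h) + 3*h^2 - 12*h*exp(h) + 2*h - 4*exp(h)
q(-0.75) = 0.49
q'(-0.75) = 1.49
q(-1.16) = -0.45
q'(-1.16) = 3.14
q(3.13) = -1142.30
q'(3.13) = -1811.37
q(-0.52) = 0.72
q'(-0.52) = 0.46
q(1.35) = -44.67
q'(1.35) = -97.87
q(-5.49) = -135.74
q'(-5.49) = 79.20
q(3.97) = -4103.40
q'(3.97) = -6021.23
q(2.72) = -586.88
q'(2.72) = -977.81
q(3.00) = -928.11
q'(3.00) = -1493.50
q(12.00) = -101557117.85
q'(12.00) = -117834012.99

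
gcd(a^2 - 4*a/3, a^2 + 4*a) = a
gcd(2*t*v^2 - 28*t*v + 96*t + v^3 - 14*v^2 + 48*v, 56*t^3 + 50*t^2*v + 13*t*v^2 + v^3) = 2*t + v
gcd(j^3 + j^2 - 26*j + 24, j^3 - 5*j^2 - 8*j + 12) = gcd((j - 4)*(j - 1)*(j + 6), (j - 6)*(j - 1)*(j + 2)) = j - 1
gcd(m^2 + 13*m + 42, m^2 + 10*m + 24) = m + 6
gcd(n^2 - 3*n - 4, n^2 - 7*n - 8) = n + 1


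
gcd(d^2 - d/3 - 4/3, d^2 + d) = d + 1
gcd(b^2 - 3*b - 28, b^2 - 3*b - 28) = b^2 - 3*b - 28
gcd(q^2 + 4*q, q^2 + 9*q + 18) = 1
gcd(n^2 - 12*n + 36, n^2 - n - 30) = n - 6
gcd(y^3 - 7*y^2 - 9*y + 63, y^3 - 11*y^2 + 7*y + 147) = y^2 - 4*y - 21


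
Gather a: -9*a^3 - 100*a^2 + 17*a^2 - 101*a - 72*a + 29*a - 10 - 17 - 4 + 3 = -9*a^3 - 83*a^2 - 144*a - 28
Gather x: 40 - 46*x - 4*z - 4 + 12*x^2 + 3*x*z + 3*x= 12*x^2 + x*(3*z - 43) - 4*z + 36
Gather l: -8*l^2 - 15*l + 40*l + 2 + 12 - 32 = -8*l^2 + 25*l - 18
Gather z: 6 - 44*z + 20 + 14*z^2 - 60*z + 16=14*z^2 - 104*z + 42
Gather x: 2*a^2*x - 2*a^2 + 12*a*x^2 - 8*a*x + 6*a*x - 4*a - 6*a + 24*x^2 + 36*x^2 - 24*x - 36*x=-2*a^2 - 10*a + x^2*(12*a + 60) + x*(2*a^2 - 2*a - 60)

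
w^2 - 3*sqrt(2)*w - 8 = (w - 4*sqrt(2))*(w + sqrt(2))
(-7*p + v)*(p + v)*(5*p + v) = -35*p^3 - 37*p^2*v - p*v^2 + v^3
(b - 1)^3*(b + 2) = b^4 - b^3 - 3*b^2 + 5*b - 2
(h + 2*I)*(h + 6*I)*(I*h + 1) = I*h^3 - 7*h^2 - 4*I*h - 12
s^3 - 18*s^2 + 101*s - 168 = (s - 8)*(s - 7)*(s - 3)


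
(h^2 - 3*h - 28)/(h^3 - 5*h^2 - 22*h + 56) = 1/(h - 2)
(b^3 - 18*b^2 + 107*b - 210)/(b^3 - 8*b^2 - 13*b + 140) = (b - 6)/(b + 4)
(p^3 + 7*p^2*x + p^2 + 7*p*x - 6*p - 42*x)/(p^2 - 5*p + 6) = (p^2 + 7*p*x + 3*p + 21*x)/(p - 3)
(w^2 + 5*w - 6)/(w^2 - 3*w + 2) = (w + 6)/(w - 2)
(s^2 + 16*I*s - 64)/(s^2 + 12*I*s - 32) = (s + 8*I)/(s + 4*I)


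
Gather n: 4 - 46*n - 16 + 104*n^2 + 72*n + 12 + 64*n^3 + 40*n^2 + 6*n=64*n^3 + 144*n^2 + 32*n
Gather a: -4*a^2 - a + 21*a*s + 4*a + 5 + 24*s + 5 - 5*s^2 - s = -4*a^2 + a*(21*s + 3) - 5*s^2 + 23*s + 10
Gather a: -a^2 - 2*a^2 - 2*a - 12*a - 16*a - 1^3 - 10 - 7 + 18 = -3*a^2 - 30*a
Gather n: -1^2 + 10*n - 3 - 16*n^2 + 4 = -16*n^2 + 10*n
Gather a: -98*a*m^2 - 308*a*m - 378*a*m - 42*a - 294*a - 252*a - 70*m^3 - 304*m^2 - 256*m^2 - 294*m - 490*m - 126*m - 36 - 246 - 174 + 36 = a*(-98*m^2 - 686*m - 588) - 70*m^3 - 560*m^2 - 910*m - 420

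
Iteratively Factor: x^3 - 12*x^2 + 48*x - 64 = (x - 4)*(x^2 - 8*x + 16) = (x - 4)^2*(x - 4)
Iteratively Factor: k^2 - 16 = (k - 4)*(k + 4)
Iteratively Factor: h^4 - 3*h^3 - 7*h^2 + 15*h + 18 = (h + 1)*(h^3 - 4*h^2 - 3*h + 18) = (h - 3)*(h + 1)*(h^2 - h - 6) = (h - 3)*(h + 1)*(h + 2)*(h - 3)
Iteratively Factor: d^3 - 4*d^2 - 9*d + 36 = (d - 3)*(d^2 - d - 12) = (d - 3)*(d + 3)*(d - 4)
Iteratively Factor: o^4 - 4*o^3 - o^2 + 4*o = (o + 1)*(o^3 - 5*o^2 + 4*o) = o*(o + 1)*(o^2 - 5*o + 4) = o*(o - 1)*(o + 1)*(o - 4)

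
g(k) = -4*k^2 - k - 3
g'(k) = -8*k - 1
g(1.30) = -11.06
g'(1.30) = -11.40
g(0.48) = -4.40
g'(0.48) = -4.84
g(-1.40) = -9.44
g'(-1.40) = 10.20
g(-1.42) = -9.65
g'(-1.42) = 10.36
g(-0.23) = -2.98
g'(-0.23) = 0.84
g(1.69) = -16.11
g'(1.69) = -14.52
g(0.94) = -7.47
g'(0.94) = -8.52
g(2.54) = -31.35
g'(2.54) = -21.32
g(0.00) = -3.00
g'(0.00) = -1.00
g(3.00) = -42.00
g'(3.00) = -25.00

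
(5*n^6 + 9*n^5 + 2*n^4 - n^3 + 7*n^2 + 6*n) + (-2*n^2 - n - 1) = 5*n^6 + 9*n^5 + 2*n^4 - n^3 + 5*n^2 + 5*n - 1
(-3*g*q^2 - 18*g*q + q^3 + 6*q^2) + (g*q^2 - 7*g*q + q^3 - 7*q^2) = -2*g*q^2 - 25*g*q + 2*q^3 - q^2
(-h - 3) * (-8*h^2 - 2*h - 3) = 8*h^3 + 26*h^2 + 9*h + 9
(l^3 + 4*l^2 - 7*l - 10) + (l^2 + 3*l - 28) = l^3 + 5*l^2 - 4*l - 38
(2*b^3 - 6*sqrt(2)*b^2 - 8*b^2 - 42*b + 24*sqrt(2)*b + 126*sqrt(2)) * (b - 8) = 2*b^4 - 24*b^3 - 6*sqrt(2)*b^3 + 22*b^2 + 72*sqrt(2)*b^2 - 66*sqrt(2)*b + 336*b - 1008*sqrt(2)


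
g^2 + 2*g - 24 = (g - 4)*(g + 6)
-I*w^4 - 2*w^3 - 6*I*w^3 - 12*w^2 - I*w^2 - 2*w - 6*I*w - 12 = (w + 6)*(w - 2*I)*(w - I)*(-I*w + 1)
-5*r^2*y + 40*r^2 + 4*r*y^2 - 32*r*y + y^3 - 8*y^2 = (-r + y)*(5*r + y)*(y - 8)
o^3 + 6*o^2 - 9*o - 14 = (o - 2)*(o + 1)*(o + 7)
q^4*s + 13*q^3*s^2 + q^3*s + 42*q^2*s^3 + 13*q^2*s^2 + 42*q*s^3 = q*(q + 6*s)*(q + 7*s)*(q*s + s)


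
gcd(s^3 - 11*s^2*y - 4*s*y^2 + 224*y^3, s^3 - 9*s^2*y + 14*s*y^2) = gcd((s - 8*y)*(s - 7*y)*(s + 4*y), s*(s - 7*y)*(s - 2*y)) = -s + 7*y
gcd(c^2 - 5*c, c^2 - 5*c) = c^2 - 5*c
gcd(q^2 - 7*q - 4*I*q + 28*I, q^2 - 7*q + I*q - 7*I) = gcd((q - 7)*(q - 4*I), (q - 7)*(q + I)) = q - 7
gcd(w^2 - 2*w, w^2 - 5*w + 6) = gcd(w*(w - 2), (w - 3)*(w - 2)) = w - 2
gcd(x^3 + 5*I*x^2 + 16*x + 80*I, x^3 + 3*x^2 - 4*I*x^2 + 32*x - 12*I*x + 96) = x + 4*I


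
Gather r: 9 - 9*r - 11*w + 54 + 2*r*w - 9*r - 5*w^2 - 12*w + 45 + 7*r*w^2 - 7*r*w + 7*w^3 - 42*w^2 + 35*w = r*(7*w^2 - 5*w - 18) + 7*w^3 - 47*w^2 + 12*w + 108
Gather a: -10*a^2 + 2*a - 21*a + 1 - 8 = -10*a^2 - 19*a - 7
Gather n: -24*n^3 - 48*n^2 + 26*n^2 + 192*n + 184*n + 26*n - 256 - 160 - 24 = -24*n^3 - 22*n^2 + 402*n - 440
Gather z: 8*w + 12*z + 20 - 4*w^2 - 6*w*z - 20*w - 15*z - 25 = -4*w^2 - 12*w + z*(-6*w - 3) - 5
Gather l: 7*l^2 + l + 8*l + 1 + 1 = 7*l^2 + 9*l + 2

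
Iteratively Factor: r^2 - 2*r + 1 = (r - 1)*(r - 1)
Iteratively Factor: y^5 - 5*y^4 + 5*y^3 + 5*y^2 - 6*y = (y)*(y^4 - 5*y^3 + 5*y^2 + 5*y - 6) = y*(y - 1)*(y^3 - 4*y^2 + y + 6) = y*(y - 3)*(y - 1)*(y^2 - y - 2) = y*(y - 3)*(y - 2)*(y - 1)*(y + 1)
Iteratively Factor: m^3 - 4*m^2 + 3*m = (m - 1)*(m^2 - 3*m) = m*(m - 1)*(m - 3)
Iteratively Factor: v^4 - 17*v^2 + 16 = (v + 1)*(v^3 - v^2 - 16*v + 16) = (v - 4)*(v + 1)*(v^2 + 3*v - 4) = (v - 4)*(v + 1)*(v + 4)*(v - 1)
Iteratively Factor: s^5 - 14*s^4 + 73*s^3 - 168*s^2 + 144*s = (s - 3)*(s^4 - 11*s^3 + 40*s^2 - 48*s) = s*(s - 3)*(s^3 - 11*s^2 + 40*s - 48) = s*(s - 4)*(s - 3)*(s^2 - 7*s + 12) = s*(s - 4)^2*(s - 3)*(s - 3)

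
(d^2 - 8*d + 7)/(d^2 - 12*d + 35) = (d - 1)/(d - 5)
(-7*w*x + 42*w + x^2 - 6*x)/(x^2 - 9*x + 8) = (-7*w*x + 42*w + x^2 - 6*x)/(x^2 - 9*x + 8)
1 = 1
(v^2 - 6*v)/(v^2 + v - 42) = v/(v + 7)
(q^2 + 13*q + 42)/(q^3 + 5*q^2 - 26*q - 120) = (q + 7)/(q^2 - q - 20)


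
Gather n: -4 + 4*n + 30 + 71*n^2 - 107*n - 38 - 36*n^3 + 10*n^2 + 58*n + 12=-36*n^3 + 81*n^2 - 45*n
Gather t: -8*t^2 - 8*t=-8*t^2 - 8*t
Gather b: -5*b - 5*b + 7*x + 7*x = -10*b + 14*x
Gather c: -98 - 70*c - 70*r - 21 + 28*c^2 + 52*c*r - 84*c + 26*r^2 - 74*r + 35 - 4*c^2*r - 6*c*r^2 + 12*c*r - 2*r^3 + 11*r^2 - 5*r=c^2*(28 - 4*r) + c*(-6*r^2 + 64*r - 154) - 2*r^3 + 37*r^2 - 149*r - 84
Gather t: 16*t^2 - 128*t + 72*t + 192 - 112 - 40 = 16*t^2 - 56*t + 40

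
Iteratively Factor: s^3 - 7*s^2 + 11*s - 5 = (s - 5)*(s^2 - 2*s + 1) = (s - 5)*(s - 1)*(s - 1)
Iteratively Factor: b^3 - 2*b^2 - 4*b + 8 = (b + 2)*(b^2 - 4*b + 4) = (b - 2)*(b + 2)*(b - 2)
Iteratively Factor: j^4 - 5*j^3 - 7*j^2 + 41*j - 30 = (j + 3)*(j^3 - 8*j^2 + 17*j - 10) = (j - 1)*(j + 3)*(j^2 - 7*j + 10) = (j - 5)*(j - 1)*(j + 3)*(j - 2)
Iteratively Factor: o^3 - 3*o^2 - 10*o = (o)*(o^2 - 3*o - 10) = o*(o + 2)*(o - 5)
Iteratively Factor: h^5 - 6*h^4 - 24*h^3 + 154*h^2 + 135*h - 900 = (h + 4)*(h^4 - 10*h^3 + 16*h^2 + 90*h - 225) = (h + 3)*(h + 4)*(h^3 - 13*h^2 + 55*h - 75) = (h - 5)*(h + 3)*(h + 4)*(h^2 - 8*h + 15) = (h - 5)^2*(h + 3)*(h + 4)*(h - 3)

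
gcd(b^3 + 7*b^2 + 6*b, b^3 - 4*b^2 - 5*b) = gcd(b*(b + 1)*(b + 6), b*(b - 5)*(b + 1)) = b^2 + b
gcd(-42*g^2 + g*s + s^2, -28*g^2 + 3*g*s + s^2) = 7*g + s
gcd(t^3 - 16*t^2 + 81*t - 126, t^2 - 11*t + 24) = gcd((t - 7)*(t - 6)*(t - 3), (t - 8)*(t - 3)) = t - 3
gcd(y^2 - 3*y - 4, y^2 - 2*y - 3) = y + 1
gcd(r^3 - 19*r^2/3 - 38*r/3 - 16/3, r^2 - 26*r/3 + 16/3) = r - 8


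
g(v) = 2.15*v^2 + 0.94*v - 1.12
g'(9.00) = 39.64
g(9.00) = 181.49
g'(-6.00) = -24.86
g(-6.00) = 70.64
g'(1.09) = 5.63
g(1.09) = 2.46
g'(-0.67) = -1.94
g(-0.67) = -0.78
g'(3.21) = 14.74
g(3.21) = 24.05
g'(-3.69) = -14.93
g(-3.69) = 24.69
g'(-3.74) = -15.14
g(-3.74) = 25.44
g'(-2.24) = -8.69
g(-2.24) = 7.56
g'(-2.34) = -9.12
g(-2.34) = 8.45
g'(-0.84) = -2.67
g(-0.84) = -0.39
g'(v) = 4.3*v + 0.94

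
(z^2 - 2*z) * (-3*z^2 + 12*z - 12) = -3*z^4 + 18*z^3 - 36*z^2 + 24*z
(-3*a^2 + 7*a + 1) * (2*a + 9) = -6*a^3 - 13*a^2 + 65*a + 9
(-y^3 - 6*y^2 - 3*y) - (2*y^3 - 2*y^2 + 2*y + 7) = -3*y^3 - 4*y^2 - 5*y - 7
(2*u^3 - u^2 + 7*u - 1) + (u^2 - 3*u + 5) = 2*u^3 + 4*u + 4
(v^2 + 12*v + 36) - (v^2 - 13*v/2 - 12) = 37*v/2 + 48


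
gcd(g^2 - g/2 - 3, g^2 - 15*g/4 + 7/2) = g - 2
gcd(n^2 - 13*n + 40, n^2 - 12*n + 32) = n - 8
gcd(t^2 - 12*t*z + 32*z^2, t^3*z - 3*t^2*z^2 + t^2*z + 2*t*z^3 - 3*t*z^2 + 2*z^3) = 1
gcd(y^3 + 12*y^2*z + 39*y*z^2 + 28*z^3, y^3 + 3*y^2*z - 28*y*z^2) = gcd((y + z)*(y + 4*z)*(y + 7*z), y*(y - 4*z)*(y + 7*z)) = y + 7*z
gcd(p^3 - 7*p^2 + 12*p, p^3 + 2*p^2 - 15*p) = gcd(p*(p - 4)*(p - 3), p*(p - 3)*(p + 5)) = p^2 - 3*p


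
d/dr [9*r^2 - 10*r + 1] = 18*r - 10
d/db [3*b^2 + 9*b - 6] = 6*b + 9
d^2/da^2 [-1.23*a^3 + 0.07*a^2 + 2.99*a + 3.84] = 0.14 - 7.38*a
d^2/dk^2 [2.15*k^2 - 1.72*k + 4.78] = 4.30000000000000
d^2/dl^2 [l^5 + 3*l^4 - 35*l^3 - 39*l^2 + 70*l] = 20*l^3 + 36*l^2 - 210*l - 78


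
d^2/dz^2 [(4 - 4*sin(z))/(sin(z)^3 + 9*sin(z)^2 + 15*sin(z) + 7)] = 8*(2*sin(z)^4 + 3*sin(z)^3 - 57*sin(z)^2 - 151*sin(z) + 267)/((sin(z) + 1)^3*(sin(z) + 7)^3)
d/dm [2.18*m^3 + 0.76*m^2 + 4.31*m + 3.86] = 6.54*m^2 + 1.52*m + 4.31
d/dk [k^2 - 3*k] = 2*k - 3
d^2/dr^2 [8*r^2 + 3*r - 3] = 16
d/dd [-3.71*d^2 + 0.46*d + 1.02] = 0.46 - 7.42*d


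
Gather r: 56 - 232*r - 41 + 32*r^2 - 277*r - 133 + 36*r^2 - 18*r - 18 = 68*r^2 - 527*r - 136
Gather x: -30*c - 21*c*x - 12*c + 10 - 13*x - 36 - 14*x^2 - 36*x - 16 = -42*c - 14*x^2 + x*(-21*c - 49) - 42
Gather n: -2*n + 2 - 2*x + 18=-2*n - 2*x + 20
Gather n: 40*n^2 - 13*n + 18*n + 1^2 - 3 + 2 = 40*n^2 + 5*n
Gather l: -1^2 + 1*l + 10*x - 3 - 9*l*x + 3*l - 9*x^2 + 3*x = l*(4 - 9*x) - 9*x^2 + 13*x - 4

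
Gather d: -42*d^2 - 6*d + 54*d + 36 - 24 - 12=-42*d^2 + 48*d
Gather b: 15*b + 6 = 15*b + 6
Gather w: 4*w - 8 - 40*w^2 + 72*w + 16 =-40*w^2 + 76*w + 8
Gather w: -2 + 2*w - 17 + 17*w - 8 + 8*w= 27*w - 27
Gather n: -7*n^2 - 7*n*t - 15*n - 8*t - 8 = -7*n^2 + n*(-7*t - 15) - 8*t - 8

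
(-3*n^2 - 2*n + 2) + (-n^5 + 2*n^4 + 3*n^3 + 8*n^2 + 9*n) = -n^5 + 2*n^4 + 3*n^3 + 5*n^2 + 7*n + 2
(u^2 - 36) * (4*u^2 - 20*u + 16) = 4*u^4 - 20*u^3 - 128*u^2 + 720*u - 576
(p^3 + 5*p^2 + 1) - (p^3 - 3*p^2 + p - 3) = 8*p^2 - p + 4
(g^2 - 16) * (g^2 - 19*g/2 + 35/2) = g^4 - 19*g^3/2 + 3*g^2/2 + 152*g - 280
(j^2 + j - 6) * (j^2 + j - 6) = j^4 + 2*j^3 - 11*j^2 - 12*j + 36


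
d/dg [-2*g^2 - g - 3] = -4*g - 1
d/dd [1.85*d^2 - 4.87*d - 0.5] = 3.7*d - 4.87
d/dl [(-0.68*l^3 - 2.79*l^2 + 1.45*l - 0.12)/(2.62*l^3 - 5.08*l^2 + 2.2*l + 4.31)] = (10.7642*l^4 - 10.59*l^3 - 6.6212*l^2 - 25.269*l + 6.5135)/(6.8644*l^6 - 26.6192*l^5 + 37.3344*l^4 + 0.232399999999995*l^3 - 38.9496*l^2 + 18.964*l + 18.5761)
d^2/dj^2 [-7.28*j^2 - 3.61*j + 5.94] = -14.5600000000000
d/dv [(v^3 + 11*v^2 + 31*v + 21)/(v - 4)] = (2*v^3 - v^2 - 88*v - 145)/(v^2 - 8*v + 16)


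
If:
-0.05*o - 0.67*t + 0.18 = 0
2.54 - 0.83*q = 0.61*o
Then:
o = 3.6 - 13.4*t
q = 9.84819277108434*t + 0.414457831325301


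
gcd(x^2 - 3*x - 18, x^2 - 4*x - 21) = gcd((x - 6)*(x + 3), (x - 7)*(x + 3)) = x + 3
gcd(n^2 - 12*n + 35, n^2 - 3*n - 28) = n - 7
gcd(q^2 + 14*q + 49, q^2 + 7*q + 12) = 1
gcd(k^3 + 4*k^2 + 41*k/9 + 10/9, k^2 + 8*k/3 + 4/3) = k + 2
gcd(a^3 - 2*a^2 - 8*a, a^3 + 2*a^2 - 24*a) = a^2 - 4*a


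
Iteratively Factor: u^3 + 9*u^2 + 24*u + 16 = (u + 1)*(u^2 + 8*u + 16) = (u + 1)*(u + 4)*(u + 4)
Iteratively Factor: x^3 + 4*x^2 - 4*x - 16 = (x + 4)*(x^2 - 4) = (x - 2)*(x + 4)*(x + 2)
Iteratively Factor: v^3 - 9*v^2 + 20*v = (v - 4)*(v^2 - 5*v) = v*(v - 4)*(v - 5)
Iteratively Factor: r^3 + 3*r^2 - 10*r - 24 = (r - 3)*(r^2 + 6*r + 8) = (r - 3)*(r + 4)*(r + 2)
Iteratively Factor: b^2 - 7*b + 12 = (b - 3)*(b - 4)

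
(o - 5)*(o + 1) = o^2 - 4*o - 5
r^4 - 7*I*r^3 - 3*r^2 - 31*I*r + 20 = (r - 5*I)*(r - 4*I)*(r + I)^2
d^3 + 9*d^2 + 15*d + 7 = (d + 1)^2*(d + 7)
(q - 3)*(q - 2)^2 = q^3 - 7*q^2 + 16*q - 12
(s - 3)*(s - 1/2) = s^2 - 7*s/2 + 3/2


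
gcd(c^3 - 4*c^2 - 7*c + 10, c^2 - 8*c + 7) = c - 1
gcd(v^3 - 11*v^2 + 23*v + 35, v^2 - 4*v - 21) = v - 7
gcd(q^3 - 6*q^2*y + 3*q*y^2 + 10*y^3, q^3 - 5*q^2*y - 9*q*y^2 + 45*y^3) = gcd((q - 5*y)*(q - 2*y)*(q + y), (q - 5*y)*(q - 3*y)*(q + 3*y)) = -q + 5*y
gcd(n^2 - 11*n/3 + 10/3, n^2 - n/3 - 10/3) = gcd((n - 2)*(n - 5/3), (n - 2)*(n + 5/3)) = n - 2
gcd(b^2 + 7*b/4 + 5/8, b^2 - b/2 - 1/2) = b + 1/2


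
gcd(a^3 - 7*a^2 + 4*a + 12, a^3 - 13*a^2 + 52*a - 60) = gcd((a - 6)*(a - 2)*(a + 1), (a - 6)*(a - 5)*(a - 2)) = a^2 - 8*a + 12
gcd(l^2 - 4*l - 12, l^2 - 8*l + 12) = l - 6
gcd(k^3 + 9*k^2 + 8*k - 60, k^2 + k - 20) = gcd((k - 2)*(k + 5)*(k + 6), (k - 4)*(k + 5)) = k + 5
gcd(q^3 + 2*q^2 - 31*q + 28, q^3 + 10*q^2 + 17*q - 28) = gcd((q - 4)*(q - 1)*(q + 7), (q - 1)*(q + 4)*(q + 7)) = q^2 + 6*q - 7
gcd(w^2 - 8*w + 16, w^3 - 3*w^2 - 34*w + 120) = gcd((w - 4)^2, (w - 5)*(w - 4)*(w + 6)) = w - 4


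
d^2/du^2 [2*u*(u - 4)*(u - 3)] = 12*u - 28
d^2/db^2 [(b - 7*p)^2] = 2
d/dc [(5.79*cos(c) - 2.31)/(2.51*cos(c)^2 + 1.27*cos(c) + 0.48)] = (14.5329*cos(c)^2 - 11.5962*cos(c) - 5.7129)*sin(c)/(6.3001*cos(c)^4 + 6.3754*cos(c)^3 + 4.0225*cos(c)^2 + 1.2192*cos(c) + 0.2304)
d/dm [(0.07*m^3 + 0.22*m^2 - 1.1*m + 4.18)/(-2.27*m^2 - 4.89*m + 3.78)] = (-0.1589*m^4 - 0.6846*m^3 - 2.779*m^2 + 20.6404*m + 16.2822)/(5.1529*m^4 + 22.2006*m^3 + 6.75089999999999*m^2 - 36.9684*m + 14.2884)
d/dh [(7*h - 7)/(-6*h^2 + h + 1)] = 7*(-6*h^2 + h + (h - 1)*(12*h - 1) + 1)/(-6*h^2 + h + 1)^2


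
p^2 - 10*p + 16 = (p - 8)*(p - 2)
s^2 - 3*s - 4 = (s - 4)*(s + 1)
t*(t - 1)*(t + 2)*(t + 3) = t^4 + 4*t^3 + t^2 - 6*t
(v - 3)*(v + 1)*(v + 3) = v^3 + v^2 - 9*v - 9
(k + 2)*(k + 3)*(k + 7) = k^3 + 12*k^2 + 41*k + 42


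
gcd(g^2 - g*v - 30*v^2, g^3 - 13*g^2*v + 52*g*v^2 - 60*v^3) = -g + 6*v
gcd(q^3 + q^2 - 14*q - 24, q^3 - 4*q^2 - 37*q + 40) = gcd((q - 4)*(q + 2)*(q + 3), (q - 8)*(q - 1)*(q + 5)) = 1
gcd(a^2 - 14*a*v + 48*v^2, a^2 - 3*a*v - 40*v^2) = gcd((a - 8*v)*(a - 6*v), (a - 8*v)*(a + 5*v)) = -a + 8*v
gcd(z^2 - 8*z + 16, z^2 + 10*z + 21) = 1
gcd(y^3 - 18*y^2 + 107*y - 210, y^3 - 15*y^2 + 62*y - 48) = y - 6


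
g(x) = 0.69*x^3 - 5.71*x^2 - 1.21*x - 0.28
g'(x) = 2.07*x^2 - 11.42*x - 1.21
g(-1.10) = -6.78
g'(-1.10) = 13.86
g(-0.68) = -2.31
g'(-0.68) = 7.51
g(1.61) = -14.15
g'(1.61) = -14.23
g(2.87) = -34.47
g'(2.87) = -16.94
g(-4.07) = -136.46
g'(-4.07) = 79.56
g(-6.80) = -473.04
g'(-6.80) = 172.16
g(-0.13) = -0.22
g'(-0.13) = 0.31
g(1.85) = -17.69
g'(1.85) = -15.25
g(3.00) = -36.67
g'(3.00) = -16.84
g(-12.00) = -2000.32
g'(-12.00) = 433.91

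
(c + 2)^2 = c^2 + 4*c + 4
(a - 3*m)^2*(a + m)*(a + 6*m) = a^4 + a^3*m - 27*a^2*m^2 + 27*a*m^3 + 54*m^4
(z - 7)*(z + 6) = z^2 - z - 42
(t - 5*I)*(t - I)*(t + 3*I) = t^3 - 3*I*t^2 + 13*t - 15*I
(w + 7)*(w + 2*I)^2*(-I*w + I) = -I*w^4 + 4*w^3 - 6*I*w^3 + 24*w^2 + 11*I*w^2 - 28*w + 24*I*w - 28*I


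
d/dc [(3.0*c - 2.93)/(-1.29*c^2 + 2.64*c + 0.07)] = (3.87*c^2 - 7.5594*c + 7.9452)/(1.6641*c^4 - 6.8112*c^3 + 6.789*c^2 + 0.3696*c + 0.0049)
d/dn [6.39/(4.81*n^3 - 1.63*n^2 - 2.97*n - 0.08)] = (-92.2077*n^2 + 20.8314*n + 18.9783)/(-4.81*n^3 + 1.63*n^2 + 2.97*n + 0.08)^2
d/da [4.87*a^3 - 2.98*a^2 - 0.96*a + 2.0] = 14.61*a^2 - 5.96*a - 0.96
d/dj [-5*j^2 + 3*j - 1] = 3 - 10*j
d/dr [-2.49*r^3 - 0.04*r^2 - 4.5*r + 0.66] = -7.47*r^2 - 0.08*r - 4.5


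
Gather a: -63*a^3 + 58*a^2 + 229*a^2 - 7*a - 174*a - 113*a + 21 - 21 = -63*a^3 + 287*a^2 - 294*a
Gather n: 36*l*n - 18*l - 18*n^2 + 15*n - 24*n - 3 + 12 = -18*l - 18*n^2 + n*(36*l - 9) + 9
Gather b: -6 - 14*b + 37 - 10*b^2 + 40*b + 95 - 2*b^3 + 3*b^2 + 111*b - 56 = -2*b^3 - 7*b^2 + 137*b + 70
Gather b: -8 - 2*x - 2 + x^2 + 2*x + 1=x^2 - 9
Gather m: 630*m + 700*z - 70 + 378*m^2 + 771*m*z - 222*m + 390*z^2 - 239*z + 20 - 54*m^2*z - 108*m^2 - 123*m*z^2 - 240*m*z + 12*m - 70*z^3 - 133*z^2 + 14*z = m^2*(270 - 54*z) + m*(-123*z^2 + 531*z + 420) - 70*z^3 + 257*z^2 + 475*z - 50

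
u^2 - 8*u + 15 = (u - 5)*(u - 3)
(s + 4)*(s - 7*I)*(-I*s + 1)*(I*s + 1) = s^4 + 4*s^3 - 7*I*s^3 + s^2 - 28*I*s^2 + 4*s - 7*I*s - 28*I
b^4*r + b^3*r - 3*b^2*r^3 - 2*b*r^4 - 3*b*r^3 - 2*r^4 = (b - 2*r)*(b + r)^2*(b*r + r)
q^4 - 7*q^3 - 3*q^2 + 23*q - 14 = (q - 7)*(q - 1)^2*(q + 2)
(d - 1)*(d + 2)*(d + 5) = d^3 + 6*d^2 + 3*d - 10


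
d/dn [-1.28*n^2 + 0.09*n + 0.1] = 0.09 - 2.56*n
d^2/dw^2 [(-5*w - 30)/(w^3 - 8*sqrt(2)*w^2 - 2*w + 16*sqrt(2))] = 10*(-(w + 6)*(-3*w^2 + 16*sqrt(2)*w + 2)^2 + (3*w^2 - 16*sqrt(2)*w + (w + 6)*(3*w - 8*sqrt(2)) - 2)*(w^3 - 8*sqrt(2)*w^2 - 2*w + 16*sqrt(2)))/(w^3 - 8*sqrt(2)*w^2 - 2*w + 16*sqrt(2))^3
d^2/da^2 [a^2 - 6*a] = 2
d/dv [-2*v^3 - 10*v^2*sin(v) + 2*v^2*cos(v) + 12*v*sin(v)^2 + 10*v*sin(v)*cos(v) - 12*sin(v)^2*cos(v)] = -2*v^2*sin(v) - 10*v^2*cos(v) - 6*v^2 - 20*v*sin(v) + 12*v*sin(2*v) + 4*v*cos(v) + 10*v*cos(2*v) + 3*sin(v) + 5*sin(2*v) - 9*sin(3*v) - 6*cos(2*v) + 6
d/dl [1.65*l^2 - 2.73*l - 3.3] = 3.3*l - 2.73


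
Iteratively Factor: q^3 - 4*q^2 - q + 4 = (q + 1)*(q^2 - 5*q + 4) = (q - 1)*(q + 1)*(q - 4)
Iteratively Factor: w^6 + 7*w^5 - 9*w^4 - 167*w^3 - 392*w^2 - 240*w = (w + 3)*(w^5 + 4*w^4 - 21*w^3 - 104*w^2 - 80*w) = (w + 3)*(w + 4)*(w^4 - 21*w^2 - 20*w) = (w + 3)*(w + 4)^2*(w^3 - 4*w^2 - 5*w) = (w + 1)*(w + 3)*(w + 4)^2*(w^2 - 5*w) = w*(w + 1)*(w + 3)*(w + 4)^2*(w - 5)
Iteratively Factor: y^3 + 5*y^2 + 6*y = (y)*(y^2 + 5*y + 6) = y*(y + 3)*(y + 2)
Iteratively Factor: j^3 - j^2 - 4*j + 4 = (j - 1)*(j^2 - 4) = (j - 1)*(j + 2)*(j - 2)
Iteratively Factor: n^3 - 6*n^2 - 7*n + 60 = (n - 4)*(n^2 - 2*n - 15) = (n - 4)*(n + 3)*(n - 5)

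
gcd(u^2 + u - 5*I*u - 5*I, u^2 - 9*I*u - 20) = u - 5*I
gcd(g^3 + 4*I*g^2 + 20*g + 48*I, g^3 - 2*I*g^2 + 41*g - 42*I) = g + 6*I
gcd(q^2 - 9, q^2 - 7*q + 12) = q - 3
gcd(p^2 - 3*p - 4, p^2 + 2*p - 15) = 1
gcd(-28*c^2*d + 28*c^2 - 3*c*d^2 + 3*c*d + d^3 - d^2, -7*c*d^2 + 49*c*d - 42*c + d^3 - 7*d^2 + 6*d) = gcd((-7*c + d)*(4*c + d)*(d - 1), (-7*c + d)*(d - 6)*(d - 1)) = 7*c*d - 7*c - d^2 + d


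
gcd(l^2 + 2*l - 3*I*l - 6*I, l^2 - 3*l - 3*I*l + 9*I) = l - 3*I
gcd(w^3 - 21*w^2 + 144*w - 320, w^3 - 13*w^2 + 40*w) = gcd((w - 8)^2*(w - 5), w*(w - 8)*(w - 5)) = w^2 - 13*w + 40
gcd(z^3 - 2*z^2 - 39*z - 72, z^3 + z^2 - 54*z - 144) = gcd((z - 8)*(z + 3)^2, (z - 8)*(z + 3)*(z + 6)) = z^2 - 5*z - 24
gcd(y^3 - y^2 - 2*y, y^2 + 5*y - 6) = 1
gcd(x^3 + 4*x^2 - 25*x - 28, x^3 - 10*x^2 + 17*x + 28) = x^2 - 3*x - 4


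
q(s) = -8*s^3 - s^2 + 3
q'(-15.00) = -5370.00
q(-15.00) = 26778.00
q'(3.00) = -222.00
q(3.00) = -222.00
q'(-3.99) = -374.10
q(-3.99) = 495.25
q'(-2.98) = -207.17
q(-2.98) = 205.83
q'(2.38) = -140.71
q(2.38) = -110.51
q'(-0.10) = -0.04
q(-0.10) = 3.00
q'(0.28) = -2.44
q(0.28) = 2.75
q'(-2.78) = -179.92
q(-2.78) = 167.15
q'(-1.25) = -35.00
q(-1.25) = 17.06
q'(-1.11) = -27.35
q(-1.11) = 12.71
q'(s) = -24*s^2 - 2*s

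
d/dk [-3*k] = -3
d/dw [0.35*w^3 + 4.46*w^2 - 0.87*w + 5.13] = 1.05*w^2 + 8.92*w - 0.87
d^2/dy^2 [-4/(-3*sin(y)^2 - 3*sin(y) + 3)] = 4*(-4*sin(y)^4 - 3*sin(y)^3 + sin(y)^2 + 5*sin(y) + 4)/(3*(sin(y) - cos(y)^2)^3)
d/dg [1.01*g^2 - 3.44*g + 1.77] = 2.02*g - 3.44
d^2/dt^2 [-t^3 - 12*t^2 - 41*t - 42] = -6*t - 24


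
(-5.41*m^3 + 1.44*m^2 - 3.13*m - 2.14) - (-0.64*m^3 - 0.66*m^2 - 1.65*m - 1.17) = -4.77*m^3 + 2.1*m^2 - 1.48*m - 0.97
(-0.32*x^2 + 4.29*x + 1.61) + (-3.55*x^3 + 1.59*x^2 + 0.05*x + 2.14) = -3.55*x^3 + 1.27*x^2 + 4.34*x + 3.75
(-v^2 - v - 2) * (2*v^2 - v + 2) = -2*v^4 - v^3 - 5*v^2 - 4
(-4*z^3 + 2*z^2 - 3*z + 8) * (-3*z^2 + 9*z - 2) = 12*z^5 - 42*z^4 + 35*z^3 - 55*z^2 + 78*z - 16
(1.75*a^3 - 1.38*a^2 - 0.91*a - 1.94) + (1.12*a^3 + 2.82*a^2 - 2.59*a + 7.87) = 2.87*a^3 + 1.44*a^2 - 3.5*a + 5.93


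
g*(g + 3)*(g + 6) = g^3 + 9*g^2 + 18*g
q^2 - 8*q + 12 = (q - 6)*(q - 2)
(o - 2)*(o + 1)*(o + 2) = o^3 + o^2 - 4*o - 4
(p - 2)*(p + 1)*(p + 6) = p^3 + 5*p^2 - 8*p - 12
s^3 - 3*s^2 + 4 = (s - 2)^2*(s + 1)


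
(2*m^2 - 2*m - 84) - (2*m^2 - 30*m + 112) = 28*m - 196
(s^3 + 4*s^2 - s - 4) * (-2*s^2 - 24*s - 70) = -2*s^5 - 32*s^4 - 164*s^3 - 248*s^2 + 166*s + 280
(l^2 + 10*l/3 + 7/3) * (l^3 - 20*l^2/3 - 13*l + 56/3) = l^5 - 10*l^4/3 - 296*l^3/9 - 362*l^2/9 + 287*l/9 + 392/9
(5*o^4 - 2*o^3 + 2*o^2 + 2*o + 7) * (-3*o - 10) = -15*o^5 - 44*o^4 + 14*o^3 - 26*o^2 - 41*o - 70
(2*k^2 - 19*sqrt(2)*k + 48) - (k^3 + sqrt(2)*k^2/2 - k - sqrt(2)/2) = -k^3 - sqrt(2)*k^2/2 + 2*k^2 - 19*sqrt(2)*k + k + sqrt(2)/2 + 48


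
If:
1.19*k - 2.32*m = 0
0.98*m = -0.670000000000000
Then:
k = -1.33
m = -0.68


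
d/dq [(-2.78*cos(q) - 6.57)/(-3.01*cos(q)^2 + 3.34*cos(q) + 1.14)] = (8.3678*cos(q)^2 + 39.5514*cos(q) - 18.7746)*sin(q)/(9.0601*cos(q)^4 - 20.1068*cos(q)^3 + 4.2928*cos(q)^2 + 7.6152*cos(q) + 1.2996)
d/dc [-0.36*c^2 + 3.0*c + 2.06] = 3.0 - 0.72*c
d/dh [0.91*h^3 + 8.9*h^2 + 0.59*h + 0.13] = 2.73*h^2 + 17.8*h + 0.59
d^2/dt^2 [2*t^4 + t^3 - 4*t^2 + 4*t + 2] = 24*t^2 + 6*t - 8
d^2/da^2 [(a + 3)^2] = 2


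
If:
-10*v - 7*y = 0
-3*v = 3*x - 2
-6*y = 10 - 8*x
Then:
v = 49/6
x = -15/2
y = -35/3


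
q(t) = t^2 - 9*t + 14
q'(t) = 2*t - 9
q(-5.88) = 101.49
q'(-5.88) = -20.76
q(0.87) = 6.93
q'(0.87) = -7.26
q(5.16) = -5.81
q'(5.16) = 1.32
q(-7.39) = 135.12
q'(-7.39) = -23.78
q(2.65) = -2.83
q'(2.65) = -3.70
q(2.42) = -1.92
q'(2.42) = -4.16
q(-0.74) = 21.21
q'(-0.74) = -10.48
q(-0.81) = 21.95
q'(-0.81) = -10.62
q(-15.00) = 374.00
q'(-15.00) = -39.00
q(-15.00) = 374.00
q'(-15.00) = -39.00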